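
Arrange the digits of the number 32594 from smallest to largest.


The number 32594 has digits: 3, 2, 5, 9, 4
Sorted: 2, 3, 4, 5, 9
Joining the sorted digits gives the result.
Final answer: 23459


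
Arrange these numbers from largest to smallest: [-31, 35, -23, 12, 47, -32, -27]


Original list: [-31, 35, -23, 12, 47, -32, -27]
Repeatedly take the largest remaining element:
  Remaining [-31, 35, -23, 12, 47, -32, -27] -> largest is 47
  Remaining [-31, 35, -23, 12, -32, -27] -> largest is 35
  Remaining [-31, -23, 12, -32, -27] -> largest is 12
  Remaining [-31, -23, -32, -27] -> largest is -23
  Remaining [-31, -32, -27] -> largest is -27
  Remaining [-31, -32] -> largest is -31
  Remaining [-32] -> largest is -32
Collecting the picks in order gives the descending list.
Final answer: [47, 35, 12, -23, -27, -31, -32]


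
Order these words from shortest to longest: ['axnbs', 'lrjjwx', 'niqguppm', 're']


Compute lengths:
  'axnbs' has length 5
  'lrjjwx' has length 6
  'niqguppm' has length 8
  're' has length 2
Lengths in increasing order: 2 < 5 < 6 < 8
Listing the words in that order gives the answer.
Final answer: ['re', 'axnbs', 'lrjjwx', 'niqguppm']


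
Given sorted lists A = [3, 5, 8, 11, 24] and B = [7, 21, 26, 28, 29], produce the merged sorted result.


List A: [3, 5, 8, 11, 24]
List B: [7, 21, 26, 28, 29]
Repeatedly compare the front elements and take the smaller:
  3 vs 7 -> take 3
  5 vs 7 -> take 5
  8 vs 7 -> take 7
  8 vs 21 -> take 8
  11 vs 21 -> take 11
  24 vs 21 -> take 21
  24 vs 26 -> take 24
  A is exhausted; append the rest of B: [26, 28, 29]
Final answer: [3, 5, 7, 8, 11, 21, 24, 26, 28, 29]


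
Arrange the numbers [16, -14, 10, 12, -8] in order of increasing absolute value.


Compute absolute values:
  |16| = 16
  |-14| = 14
  |10| = 10
  |12| = 12
  |-8| = 8
Absolute values in increasing order: 8 < 10 < 12 < 14 < 16
Listing the original numbers in that order gives the answer.
Final answer: [-8, 10, 12, -14, 16]


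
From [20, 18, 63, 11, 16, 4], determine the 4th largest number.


Sort descending: [63, 20, 18, 16, 11, 4]
The 4th element (1-indexed) is at index 3.
Value = 16
Final answer: 16


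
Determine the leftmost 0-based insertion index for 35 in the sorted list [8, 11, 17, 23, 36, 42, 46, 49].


List is sorted: [8, 11, 17, 23, 36, 42, 46, 49]
We need the leftmost position where 35 can be inserted, i.e. the first index whose element is >= 35 (or the end of the list if none is).
Binary search with low=0, high=8 (0-based indices):
  low=0, high=8, mid=4: a[4]=36 >= 35, so high = 4
  low=0, high=4, mid=2: a[2]=17 < 35, so low = 3
  low=3, high=4, mid=3: a[3]=23 < 35, so low = 4
Now low = high = 4, so the insertion index is 4.
Final answer: 4


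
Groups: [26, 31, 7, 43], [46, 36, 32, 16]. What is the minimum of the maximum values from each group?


Find max of each group:
  Group 1: [26, 31, 7, 43] -> max = 43
  Group 2: [46, 36, 32, 16] -> max = 46
Maxes: [43, 46]
Minimum of maxes = 43
Final answer: 43


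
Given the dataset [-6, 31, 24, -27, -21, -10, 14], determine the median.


First, sort the list: [-27, -21, -10, -6, 14, 24, 31]
The list has 7 elements (odd count).
The middle index is 3 (0-based), and the element there is -6.
Final answer: -6


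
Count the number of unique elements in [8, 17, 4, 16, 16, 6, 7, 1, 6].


List all unique values:
Distinct values: [1, 4, 6, 7, 8, 16, 17]
Count = 7
Final answer: 7


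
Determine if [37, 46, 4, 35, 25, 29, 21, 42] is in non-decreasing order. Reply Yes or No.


Check consecutive pairs:
  37 <= 46? True
  46 <= 4? False
  4 <= 35? True
  35 <= 25? False
  25 <= 29? True
  29 <= 21? False
  21 <= 42? True
3 consecutive pair(s) are out of order, so the list is not sorted.
Final answer: No


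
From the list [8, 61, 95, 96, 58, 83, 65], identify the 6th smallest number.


Sort ascending: [8, 58, 61, 65, 83, 95, 96]
The 6th element (1-indexed) is at index 5.
Value = 95
Final answer: 95


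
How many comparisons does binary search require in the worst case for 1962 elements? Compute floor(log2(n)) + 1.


Binary search halves the search space each step.
Maximum comparisons = floor(log2(1962)) + 1
log2(1962) = 10.9381
floor(log2(1962)) = 10, so 10 + 1 = 11
Final answer: 11


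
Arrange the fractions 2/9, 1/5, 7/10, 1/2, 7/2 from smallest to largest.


Convert to decimal for comparison:
  2/9 = 0.2222
  1/5 = 0.2
  7/10 = 0.7
  1/2 = 0.5
  7/2 = 3.5
Decimals in increasing order: 0.2 < 0.2222 < 0.5 < 0.7 < 3.5
Writing each back as its fraction gives the sorted order.
Final answer: 1/5, 2/9, 1/2, 7/10, 7/2


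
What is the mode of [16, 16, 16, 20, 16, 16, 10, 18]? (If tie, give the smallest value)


Count the frequency of each value:
  10 appears 1 time(s)
  16 appears 5 time(s)
  18 appears 1 time(s)
  20 appears 1 time(s)
Maximum frequency is 5.
Only 16 reaches that frequency, so it is the mode.
Final answer: 16


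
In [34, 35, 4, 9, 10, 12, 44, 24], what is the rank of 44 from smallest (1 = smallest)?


Sort ascending: [4, 9, 10, 12, 24, 34, 35, 44]
Find 44 in the sorted list.
44 is at position 8 (1-indexed).
Final answer: 8


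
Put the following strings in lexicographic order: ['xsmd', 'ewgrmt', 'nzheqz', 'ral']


Compare strings character by character (the first differing letter decides):
  'ewgrmt' < 'nzheqz' since 'e' < 'n' at position 1
  'nzheqz' < 'ral' since 'n' < 'r' at position 1
  'ral' < 'xsmd' since 'r' < 'x' at position 1
Chaining these comparisons gives the alphabetical order.
Final answer: ['ewgrmt', 'nzheqz', 'ral', 'xsmd']


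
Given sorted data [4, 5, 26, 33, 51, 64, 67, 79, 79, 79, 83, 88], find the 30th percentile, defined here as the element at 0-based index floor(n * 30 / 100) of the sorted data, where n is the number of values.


The dataset has n = 12 elements.
Index = floor(12 * 30 / 100) = floor(360 / 100) = floor(3.6) = 3
Counting from index 0 in the sorted data, the element at index 3 is 33.
Final answer: 33


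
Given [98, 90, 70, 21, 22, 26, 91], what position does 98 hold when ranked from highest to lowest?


Sort descending: [98, 91, 90, 70, 26, 22, 21]
Find 98 in the sorted list.
98 is at position 1.
Final answer: 1


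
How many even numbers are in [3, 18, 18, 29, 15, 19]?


Check each element:
  3 is odd
  18 is even
  18 is even
  29 is odd
  15 is odd
  19 is odd
Evens: [18, 18]
Count of evens = 2
Final answer: 2


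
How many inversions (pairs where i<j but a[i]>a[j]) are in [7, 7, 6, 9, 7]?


For each element, count the later elements that are smaller than it:
  7 (index 0): smaller elements after it = [6] -> 1
  7 (index 1): smaller elements after it = [6] -> 1
  6 (index 2): smaller elements after it = [] -> 0
  9 (index 3): smaller elements after it = [7] -> 1
Total inversions = 1 + 1 + 0 + 1 = 3
Final answer: 3


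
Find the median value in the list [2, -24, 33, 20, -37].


First, sort the list: [-37, -24, 2, 20, 33]
The list has 5 elements (odd count).
The middle index is 2 (0-based), and the element there is 2.
Final answer: 2


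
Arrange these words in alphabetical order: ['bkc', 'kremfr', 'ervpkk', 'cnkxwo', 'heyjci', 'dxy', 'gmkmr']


Compare strings character by character (the first differing letter decides):
  'bkc' < 'cnkxwo' since 'b' < 'c' at position 1
  'cnkxwo' < 'dxy' since 'c' < 'd' at position 1
  'dxy' < 'ervpkk' since 'd' < 'e' at position 1
  'ervpkk' < 'gmkmr' since 'e' < 'g' at position 1
  'gmkmr' < 'heyjci' since 'g' < 'h' at position 1
  'heyjci' < 'kremfr' since 'h' < 'k' at position 1
Chaining these comparisons gives the alphabetical order.
Final answer: ['bkc', 'cnkxwo', 'dxy', 'ervpkk', 'gmkmr', 'heyjci', 'kremfr']


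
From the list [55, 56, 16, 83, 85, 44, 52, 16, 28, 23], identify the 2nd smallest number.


Sort ascending: [16, 16, 23, 28, 44, 52, 55, 56, 83, 85]
The 2nd element (1-indexed) is at index 1.
Value = 16
Final answer: 16


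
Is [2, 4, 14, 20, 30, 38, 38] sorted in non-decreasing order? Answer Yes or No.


Check consecutive pairs:
  2 <= 4? True
  4 <= 14? True
  14 <= 20? True
  20 <= 30? True
  30 <= 38? True
  38 <= 38? True
Every consecutive pair is in order, so the list is non-decreasing.
Final answer: Yes


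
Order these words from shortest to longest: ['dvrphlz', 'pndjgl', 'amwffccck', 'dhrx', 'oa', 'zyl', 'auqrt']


Compute lengths:
  'dvrphlz' has length 7
  'pndjgl' has length 6
  'amwffccck' has length 9
  'dhrx' has length 4
  'oa' has length 2
  'zyl' has length 3
  'auqrt' has length 5
Lengths in increasing order: 2 < 3 < 4 < 5 < 6 < 7 < 9
Listing the words in that order gives the answer.
Final answer: ['oa', 'zyl', 'dhrx', 'auqrt', 'pndjgl', 'dvrphlz', 'amwffccck']


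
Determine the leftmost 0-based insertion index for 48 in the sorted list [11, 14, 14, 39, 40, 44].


List is sorted: [11, 14, 14, 39, 40, 44]
We need the leftmost position where 48 can be inserted, i.e. the first index whose element is >= 48 (or the end of the list if none is).
Binary search with low=0, high=6 (0-based indices):
  low=0, high=6, mid=3: a[3]=39 < 48, so low = 4
  low=4, high=6, mid=5: a[5]=44 < 48, so low = 6
Now low = high = 6, so the insertion index is 6.
Final answer: 6


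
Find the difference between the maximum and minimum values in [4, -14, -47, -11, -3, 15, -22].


Maximum value: 15
Minimum value: -47
Range = 15 - (-47) = 62
Final answer: 62


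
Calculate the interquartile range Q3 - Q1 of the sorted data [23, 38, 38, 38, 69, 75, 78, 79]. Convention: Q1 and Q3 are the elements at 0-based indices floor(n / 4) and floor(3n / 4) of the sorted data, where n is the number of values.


The data has n = 8 elements.
Q1 index = floor(8 / 4) = floor(2) = 2; Q3 index = floor(3 * 8 / 4) = floor(6) = 6
Q1 = element at index 2 = 38
Q3 = element at index 6 = 78
IQR = 78 - 38 = 40
Final answer: 40


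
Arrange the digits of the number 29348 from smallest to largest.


The number 29348 has digits: 2, 9, 3, 4, 8
Sorted: 2, 3, 4, 8, 9
Joining the sorted digits gives the result.
Final answer: 23489


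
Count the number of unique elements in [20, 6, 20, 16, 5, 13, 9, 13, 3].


List all unique values:
Distinct values: [3, 5, 6, 9, 13, 16, 20]
Count = 7
Final answer: 7


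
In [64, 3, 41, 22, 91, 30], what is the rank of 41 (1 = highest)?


Sort descending: [91, 64, 41, 30, 22, 3]
Find 41 in the sorted list.
41 is at position 3.
Final answer: 3


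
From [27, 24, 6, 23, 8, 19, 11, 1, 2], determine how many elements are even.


Check each element:
  27 is odd
  24 is even
  6 is even
  23 is odd
  8 is even
  19 is odd
  11 is odd
  1 is odd
  2 is even
Evens: [24, 6, 8, 2]
Count of evens = 4
Final answer: 4


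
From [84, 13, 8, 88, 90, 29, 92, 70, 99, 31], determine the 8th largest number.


Sort descending: [99, 92, 90, 88, 84, 70, 31, 29, 13, 8]
The 8th element (1-indexed) is at index 7.
Value = 29
Final answer: 29


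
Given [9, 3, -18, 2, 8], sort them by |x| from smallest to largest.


Compute absolute values:
  |9| = 9
  |3| = 3
  |-18| = 18
  |2| = 2
  |8| = 8
Absolute values in increasing order: 2 < 3 < 8 < 9 < 18
Listing the original numbers in that order gives the answer.
Final answer: [2, 3, 8, 9, -18]


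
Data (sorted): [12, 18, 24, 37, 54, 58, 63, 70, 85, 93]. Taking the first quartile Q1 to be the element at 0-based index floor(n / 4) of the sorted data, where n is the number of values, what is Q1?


The list has n = 10 elements.
Q1 index = floor(10 / 4) = floor(2.5) = 2
Counting from index 0 in the sorted data, the element at index 2 is 24.
Final answer: 24


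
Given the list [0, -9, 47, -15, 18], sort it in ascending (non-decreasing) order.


Original list: [0, -9, 47, -15, 18]
Repeatedly take the smallest remaining element:
  Remaining [0, -9, 47, -15, 18] -> smallest is -15
  Remaining [0, -9, 47, 18] -> smallest is -9
  Remaining [0, 47, 18] -> smallest is 0
  Remaining [47, 18] -> smallest is 18
  Remaining [47] -> smallest is 47
Collecting the picks in order gives the sorted list.
Final answer: [-15, -9, 0, 18, 47]


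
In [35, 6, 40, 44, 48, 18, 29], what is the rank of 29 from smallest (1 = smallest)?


Sort ascending: [6, 18, 29, 35, 40, 44, 48]
Find 29 in the sorted list.
29 is at position 3 (1-indexed).
Final answer: 3


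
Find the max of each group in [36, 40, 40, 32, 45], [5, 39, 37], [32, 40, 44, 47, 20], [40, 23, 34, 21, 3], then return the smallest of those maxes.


Find max of each group:
  Group 1: [36, 40, 40, 32, 45] -> max = 45
  Group 2: [5, 39, 37] -> max = 39
  Group 3: [32, 40, 44, 47, 20] -> max = 47
  Group 4: [40, 23, 34, 21, 3] -> max = 40
Maxes: [45, 39, 47, 40]
Minimum of maxes = 39
Final answer: 39


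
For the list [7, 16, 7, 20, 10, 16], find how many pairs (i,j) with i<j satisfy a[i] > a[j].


For each element, count the later elements that are smaller than it:
  7 (index 0): smaller elements after it = [] -> 0
  16 (index 1): smaller elements after it = [7, 10] -> 2
  7 (index 2): smaller elements after it = [] -> 0
  20 (index 3): smaller elements after it = [10, 16] -> 2
  10 (index 4): smaller elements after it = [] -> 0
Total inversions = 0 + 2 + 0 + 2 + 0 = 4
Final answer: 4


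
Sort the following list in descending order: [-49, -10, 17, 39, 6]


Original list: [-49, -10, 17, 39, 6]
Repeatedly take the largest remaining element:
  Remaining [-49, -10, 17, 39, 6] -> largest is 39
  Remaining [-49, -10, 17, 6] -> largest is 17
  Remaining [-49, -10, 6] -> largest is 6
  Remaining [-49, -10] -> largest is -10
  Remaining [-49] -> largest is -49
Collecting the picks in order gives the descending list.
Final answer: [39, 17, 6, -10, -49]


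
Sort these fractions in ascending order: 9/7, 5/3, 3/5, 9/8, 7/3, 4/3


Convert to decimal for comparison:
  9/7 = 1.2857
  5/3 = 1.6667
  3/5 = 0.6
  9/8 = 1.125
  7/3 = 2.3333
  4/3 = 1.3333
Decimals in increasing order: 0.6 < 1.125 < 1.2857 < 1.3333 < 1.6667 < 2.3333
Writing each back as its fraction gives the sorted order.
Final answer: 3/5, 9/8, 9/7, 4/3, 5/3, 7/3


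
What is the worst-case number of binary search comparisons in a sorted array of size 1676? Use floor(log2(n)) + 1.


Binary search halves the search space each step.
Maximum comparisons = floor(log2(1676)) + 1
log2(1676) = 10.7108
floor(log2(1676)) = 10, so 10 + 1 = 11
Final answer: 11


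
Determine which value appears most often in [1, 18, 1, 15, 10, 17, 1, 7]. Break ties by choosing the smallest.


Count the frequency of each value:
  1 appears 3 time(s)
  7 appears 1 time(s)
  10 appears 1 time(s)
  15 appears 1 time(s)
  17 appears 1 time(s)
  18 appears 1 time(s)
Maximum frequency is 3.
Only 1 reaches that frequency, so it is the mode.
Final answer: 1


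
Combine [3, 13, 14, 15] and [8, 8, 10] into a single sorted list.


List A: [3, 13, 14, 15]
List B: [8, 8, 10]
Repeatedly compare the front elements and take the smaller:
  3 vs 8 -> take 3
  13 vs 8 -> take 8
  13 vs 8 -> take 8
  13 vs 10 -> take 10
  B is exhausted; append the rest of A: [13, 14, 15]
Final answer: [3, 8, 8, 10, 13, 14, 15]


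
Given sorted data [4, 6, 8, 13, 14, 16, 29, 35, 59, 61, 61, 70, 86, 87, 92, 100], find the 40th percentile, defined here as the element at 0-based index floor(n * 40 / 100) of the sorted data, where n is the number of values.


The dataset has n = 16 elements.
Index = floor(16 * 40 / 100) = floor(640 / 100) = floor(6.4) = 6
Counting from index 0 in the sorted data, the element at index 6 is 29.
Final answer: 29


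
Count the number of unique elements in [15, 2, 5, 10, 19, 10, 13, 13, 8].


List all unique values:
Distinct values: [2, 5, 8, 10, 13, 15, 19]
Count = 7
Final answer: 7


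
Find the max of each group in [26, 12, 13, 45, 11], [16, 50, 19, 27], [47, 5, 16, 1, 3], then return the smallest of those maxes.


Find max of each group:
  Group 1: [26, 12, 13, 45, 11] -> max = 45
  Group 2: [16, 50, 19, 27] -> max = 50
  Group 3: [47, 5, 16, 1, 3] -> max = 47
Maxes: [45, 50, 47]
Minimum of maxes = 45
Final answer: 45


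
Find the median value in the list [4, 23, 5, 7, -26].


First, sort the list: [-26, 4, 5, 7, 23]
The list has 5 elements (odd count).
The middle index is 2 (0-based), and the element there is 5.
Final answer: 5


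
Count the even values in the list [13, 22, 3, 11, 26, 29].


Check each element:
  13 is odd
  22 is even
  3 is odd
  11 is odd
  26 is even
  29 is odd
Evens: [22, 26]
Count of evens = 2
Final answer: 2


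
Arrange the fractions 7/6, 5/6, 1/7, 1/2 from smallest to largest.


Convert to decimal for comparison:
  7/6 = 1.1667
  5/6 = 0.8333
  1/7 = 0.1429
  1/2 = 0.5
Decimals in increasing order: 0.1429 < 0.5 < 0.8333 < 1.1667
Writing each back as its fraction gives the sorted order.
Final answer: 1/7, 1/2, 5/6, 7/6


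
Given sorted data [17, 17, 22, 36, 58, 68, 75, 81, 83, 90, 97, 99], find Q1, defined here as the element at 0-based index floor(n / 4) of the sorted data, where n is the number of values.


The list has n = 12 elements.
Q1 index = floor(12 / 4) = floor(3) = 3
Counting from index 0 in the sorted data, the element at index 3 is 36.
Final answer: 36


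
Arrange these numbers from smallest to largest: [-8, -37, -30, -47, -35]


Original list: [-8, -37, -30, -47, -35]
Repeatedly take the smallest remaining element:
  Remaining [-8, -37, -30, -47, -35] -> smallest is -47
  Remaining [-8, -37, -30, -35] -> smallest is -37
  Remaining [-8, -30, -35] -> smallest is -35
  Remaining [-8, -30] -> smallest is -30
  Remaining [-8] -> smallest is -8
Collecting the picks in order gives the sorted list.
Final answer: [-47, -37, -35, -30, -8]


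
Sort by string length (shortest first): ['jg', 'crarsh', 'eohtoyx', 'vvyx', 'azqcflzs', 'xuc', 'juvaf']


Compute lengths:
  'jg' has length 2
  'crarsh' has length 6
  'eohtoyx' has length 7
  'vvyx' has length 4
  'azqcflzs' has length 8
  'xuc' has length 3
  'juvaf' has length 5
Lengths in increasing order: 2 < 3 < 4 < 5 < 6 < 7 < 8
Listing the words in that order gives the answer.
Final answer: ['jg', 'xuc', 'vvyx', 'juvaf', 'crarsh', 'eohtoyx', 'azqcflzs']


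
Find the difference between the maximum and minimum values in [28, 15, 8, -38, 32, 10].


Maximum value: 32
Minimum value: -38
Range = 32 - (-38) = 70
Final answer: 70


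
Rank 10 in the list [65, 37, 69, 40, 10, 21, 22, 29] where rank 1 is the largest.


Sort descending: [69, 65, 40, 37, 29, 22, 21, 10]
Find 10 in the sorted list.
10 is at position 8.
Final answer: 8


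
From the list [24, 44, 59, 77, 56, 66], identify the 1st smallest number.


Sort ascending: [24, 44, 56, 59, 66, 77]
The 1st element (1-indexed) is at index 0.
Value = 24
Final answer: 24


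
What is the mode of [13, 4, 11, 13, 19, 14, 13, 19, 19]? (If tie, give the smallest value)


Count the frequency of each value:
  4 appears 1 time(s)
  11 appears 1 time(s)
  13 appears 3 time(s)
  14 appears 1 time(s)
  19 appears 3 time(s)
Maximum frequency is 3.
Values reaching that frequency: [13, 19]; the smallest is 13.
Final answer: 13


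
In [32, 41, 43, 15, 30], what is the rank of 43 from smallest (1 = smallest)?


Sort ascending: [15, 30, 32, 41, 43]
Find 43 in the sorted list.
43 is at position 5 (1-indexed).
Final answer: 5


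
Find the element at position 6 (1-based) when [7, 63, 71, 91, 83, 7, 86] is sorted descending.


Sort descending: [91, 86, 83, 71, 63, 7, 7]
The 6th element (1-indexed) is at index 5.
Value = 7
Final answer: 7


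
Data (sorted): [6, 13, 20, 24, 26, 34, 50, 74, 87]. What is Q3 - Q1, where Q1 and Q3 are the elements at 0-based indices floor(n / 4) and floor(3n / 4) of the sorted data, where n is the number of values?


The data has n = 9 elements.
Q1 index = floor(9 / 4) = floor(2.25) = 2; Q3 index = floor(3 * 9 / 4) = floor(6.75) = 6
Q1 = element at index 2 = 20
Q3 = element at index 6 = 50
IQR = 50 - 20 = 30
Final answer: 30


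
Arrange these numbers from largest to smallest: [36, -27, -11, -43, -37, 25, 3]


Original list: [36, -27, -11, -43, -37, 25, 3]
Repeatedly take the largest remaining element:
  Remaining [36, -27, -11, -43, -37, 25, 3] -> largest is 36
  Remaining [-27, -11, -43, -37, 25, 3] -> largest is 25
  Remaining [-27, -11, -43, -37, 3] -> largest is 3
  Remaining [-27, -11, -43, -37] -> largest is -11
  Remaining [-27, -43, -37] -> largest is -27
  Remaining [-43, -37] -> largest is -37
  Remaining [-43] -> largest is -43
Collecting the picks in order gives the descending list.
Final answer: [36, 25, 3, -11, -27, -37, -43]


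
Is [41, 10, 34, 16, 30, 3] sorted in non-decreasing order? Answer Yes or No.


Check consecutive pairs:
  41 <= 10? False
  10 <= 34? True
  34 <= 16? False
  16 <= 30? True
  30 <= 3? False
3 consecutive pair(s) are out of order, so the list is not sorted.
Final answer: No


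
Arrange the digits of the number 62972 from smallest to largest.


The number 62972 has digits: 6, 2, 9, 7, 2
Sorted: 2, 2, 6, 7, 9
Joining the sorted digits gives the result.
Final answer: 22679


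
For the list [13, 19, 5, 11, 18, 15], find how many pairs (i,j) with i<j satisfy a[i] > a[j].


For each element, count the later elements that are smaller than it:
  13 (index 0): smaller elements after it = [5, 11] -> 2
  19 (index 1): smaller elements after it = [5, 11, 18, 15] -> 4
  5 (index 2): smaller elements after it = [] -> 0
  11 (index 3): smaller elements after it = [] -> 0
  18 (index 4): smaller elements after it = [15] -> 1
Total inversions = 2 + 4 + 0 + 0 + 1 = 7
Final answer: 7


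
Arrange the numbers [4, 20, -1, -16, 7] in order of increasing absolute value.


Compute absolute values:
  |4| = 4
  |20| = 20
  |-1| = 1
  |-16| = 16
  |7| = 7
Absolute values in increasing order: 1 < 4 < 7 < 16 < 20
Listing the original numbers in that order gives the answer.
Final answer: [-1, 4, 7, -16, 20]


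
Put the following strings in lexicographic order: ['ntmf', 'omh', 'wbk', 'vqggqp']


Compare strings character by character (the first differing letter decides):
  'ntmf' < 'omh' since 'n' < 'o' at position 1
  'omh' < 'vqggqp' since 'o' < 'v' at position 1
  'vqggqp' < 'wbk' since 'v' < 'w' at position 1
Chaining these comparisons gives the alphabetical order.
Final answer: ['ntmf', 'omh', 'vqggqp', 'wbk']


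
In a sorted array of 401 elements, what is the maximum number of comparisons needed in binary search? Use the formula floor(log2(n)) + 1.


Binary search halves the search space each step.
Maximum comparisons = floor(log2(401)) + 1
log2(401) = 8.6475
floor(log2(401)) = 8, so 8 + 1 = 9
Final answer: 9


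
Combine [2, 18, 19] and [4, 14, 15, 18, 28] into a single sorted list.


List A: [2, 18, 19]
List B: [4, 14, 15, 18, 28]
Repeatedly compare the front elements and take the smaller:
  2 vs 4 -> take 2
  18 vs 4 -> take 4
  18 vs 14 -> take 14
  18 vs 15 -> take 15
  18 vs 18 -> take 18
  19 vs 18 -> take 18
  19 vs 28 -> take 19
  A is exhausted; append the rest of B: [28]
Final answer: [2, 4, 14, 15, 18, 18, 19, 28]


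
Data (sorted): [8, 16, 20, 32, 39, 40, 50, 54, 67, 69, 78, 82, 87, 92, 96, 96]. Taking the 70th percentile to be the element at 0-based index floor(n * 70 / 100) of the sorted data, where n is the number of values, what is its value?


The dataset has n = 16 elements.
Index = floor(16 * 70 / 100) = floor(1120 / 100) = floor(11.2) = 11
Counting from index 0 in the sorted data, the element at index 11 is 82.
Final answer: 82


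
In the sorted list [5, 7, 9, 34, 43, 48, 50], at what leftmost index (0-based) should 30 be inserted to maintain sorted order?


List is sorted: [5, 7, 9, 34, 43, 48, 50]
We need the leftmost position where 30 can be inserted, i.e. the first index whose element is >= 30 (or the end of the list if none is).
Binary search with low=0, high=7 (0-based indices):
  low=0, high=7, mid=3: a[3]=34 >= 30, so high = 3
  low=0, high=3, mid=1: a[1]=7 < 30, so low = 2
  low=2, high=3, mid=2: a[2]=9 < 30, so low = 3
Now low = high = 3, so the insertion index is 3.
Final answer: 3


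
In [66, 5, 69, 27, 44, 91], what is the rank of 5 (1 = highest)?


Sort descending: [91, 69, 66, 44, 27, 5]
Find 5 in the sorted list.
5 is at position 6.
Final answer: 6


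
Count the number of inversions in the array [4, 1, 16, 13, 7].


For each element, count the later elements that are smaller than it:
  4 (index 0): smaller elements after it = [1] -> 1
  1 (index 1): smaller elements after it = [] -> 0
  16 (index 2): smaller elements after it = [13, 7] -> 2
  13 (index 3): smaller elements after it = [7] -> 1
Total inversions = 1 + 0 + 2 + 1 = 4
Final answer: 4


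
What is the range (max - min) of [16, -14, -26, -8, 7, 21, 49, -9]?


Maximum value: 49
Minimum value: -26
Range = 49 - (-26) = 75
Final answer: 75


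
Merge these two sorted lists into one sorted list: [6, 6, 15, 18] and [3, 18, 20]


List A: [6, 6, 15, 18]
List B: [3, 18, 20]
Repeatedly compare the front elements and take the smaller:
  6 vs 3 -> take 3
  6 vs 18 -> take 6
  6 vs 18 -> take 6
  15 vs 18 -> take 15
  18 vs 18 -> take 18
  A is exhausted; append the rest of B: [18, 20]
Final answer: [3, 6, 6, 15, 18, 18, 20]


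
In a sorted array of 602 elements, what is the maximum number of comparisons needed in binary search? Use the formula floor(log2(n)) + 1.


Binary search halves the search space each step.
Maximum comparisons = floor(log2(602)) + 1
log2(602) = 9.2336
floor(log2(602)) = 9, so 9 + 1 = 10
Final answer: 10


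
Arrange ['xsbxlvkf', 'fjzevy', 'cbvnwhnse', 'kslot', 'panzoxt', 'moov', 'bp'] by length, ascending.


Compute lengths:
  'xsbxlvkf' has length 8
  'fjzevy' has length 6
  'cbvnwhnse' has length 9
  'kslot' has length 5
  'panzoxt' has length 7
  'moov' has length 4
  'bp' has length 2
Lengths in increasing order: 2 < 4 < 5 < 6 < 7 < 8 < 9
Listing the words in that order gives the answer.
Final answer: ['bp', 'moov', 'kslot', 'fjzevy', 'panzoxt', 'xsbxlvkf', 'cbvnwhnse']


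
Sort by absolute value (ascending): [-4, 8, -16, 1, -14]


Compute absolute values:
  |-4| = 4
  |8| = 8
  |-16| = 16
  |1| = 1
  |-14| = 14
Absolute values in increasing order: 1 < 4 < 8 < 14 < 16
Listing the original numbers in that order gives the answer.
Final answer: [1, -4, 8, -14, -16]


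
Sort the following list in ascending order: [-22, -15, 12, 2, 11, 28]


Original list: [-22, -15, 12, 2, 11, 28]
Repeatedly take the smallest remaining element:
  Remaining [-22, -15, 12, 2, 11, 28] -> smallest is -22
  Remaining [-15, 12, 2, 11, 28] -> smallest is -15
  Remaining [12, 2, 11, 28] -> smallest is 2
  Remaining [12, 11, 28] -> smallest is 11
  Remaining [12, 28] -> smallest is 12
  Remaining [28] -> smallest is 28
Collecting the picks in order gives the sorted list.
Final answer: [-22, -15, 2, 11, 12, 28]


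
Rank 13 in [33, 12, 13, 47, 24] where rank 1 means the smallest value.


Sort ascending: [12, 13, 24, 33, 47]
Find 13 in the sorted list.
13 is at position 2 (1-indexed).
Final answer: 2


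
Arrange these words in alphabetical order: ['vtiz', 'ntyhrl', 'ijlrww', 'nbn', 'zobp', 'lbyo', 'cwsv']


Compare strings character by character (the first differing letter decides):
  'cwsv' < 'ijlrww' since 'c' < 'i' at position 1
  'ijlrww' < 'lbyo' since 'i' < 'l' at position 1
  'lbyo' < 'nbn' since 'l' < 'n' at position 1
  'nbn' < 'ntyhrl' since 'b' < 't' at position 2
  'ntyhrl' < 'vtiz' since 'n' < 'v' at position 1
  'vtiz' < 'zobp' since 'v' < 'z' at position 1
Chaining these comparisons gives the alphabetical order.
Final answer: ['cwsv', 'ijlrww', 'lbyo', 'nbn', 'ntyhrl', 'vtiz', 'zobp']


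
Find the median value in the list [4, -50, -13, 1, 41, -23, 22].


First, sort the list: [-50, -23, -13, 1, 4, 22, 41]
The list has 7 elements (odd count).
The middle index is 3 (0-based), and the element there is 1.
Final answer: 1


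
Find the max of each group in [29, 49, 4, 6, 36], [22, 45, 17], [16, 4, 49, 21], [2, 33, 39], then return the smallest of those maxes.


Find max of each group:
  Group 1: [29, 49, 4, 6, 36] -> max = 49
  Group 2: [22, 45, 17] -> max = 45
  Group 3: [16, 4, 49, 21] -> max = 49
  Group 4: [2, 33, 39] -> max = 39
Maxes: [49, 45, 49, 39]
Minimum of maxes = 39
Final answer: 39


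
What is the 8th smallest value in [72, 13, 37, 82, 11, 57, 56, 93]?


Sort ascending: [11, 13, 37, 56, 57, 72, 82, 93]
The 8th element (1-indexed) is at index 7.
Value = 93
Final answer: 93


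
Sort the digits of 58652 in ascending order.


The number 58652 has digits: 5, 8, 6, 5, 2
Sorted: 2, 5, 5, 6, 8
Joining the sorted digits gives the result.
Final answer: 25568


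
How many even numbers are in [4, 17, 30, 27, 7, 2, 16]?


Check each element:
  4 is even
  17 is odd
  30 is even
  27 is odd
  7 is odd
  2 is even
  16 is even
Evens: [4, 30, 2, 16]
Count of evens = 4
Final answer: 4


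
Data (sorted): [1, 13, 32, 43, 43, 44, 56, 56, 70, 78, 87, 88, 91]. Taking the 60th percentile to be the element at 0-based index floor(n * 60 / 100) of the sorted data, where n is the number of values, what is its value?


The dataset has n = 13 elements.
Index = floor(13 * 60 / 100) = floor(780 / 100) = floor(7.8) = 7
Counting from index 0 in the sorted data, the element at index 7 is 56.
Final answer: 56


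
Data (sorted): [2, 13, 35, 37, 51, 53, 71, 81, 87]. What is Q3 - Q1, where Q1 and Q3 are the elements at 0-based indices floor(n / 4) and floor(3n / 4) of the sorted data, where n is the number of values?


The data has n = 9 elements.
Q1 index = floor(9 / 4) = floor(2.25) = 2; Q3 index = floor(3 * 9 / 4) = floor(6.75) = 6
Q1 = element at index 2 = 35
Q3 = element at index 6 = 71
IQR = 71 - 35 = 36
Final answer: 36


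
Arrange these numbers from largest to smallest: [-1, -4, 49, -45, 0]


Original list: [-1, -4, 49, -45, 0]
Repeatedly take the largest remaining element:
  Remaining [-1, -4, 49, -45, 0] -> largest is 49
  Remaining [-1, -4, -45, 0] -> largest is 0
  Remaining [-1, -4, -45] -> largest is -1
  Remaining [-4, -45] -> largest is -4
  Remaining [-45] -> largest is -45
Collecting the picks in order gives the descending list.
Final answer: [49, 0, -1, -4, -45]


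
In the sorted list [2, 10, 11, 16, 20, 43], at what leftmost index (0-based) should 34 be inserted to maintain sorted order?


List is sorted: [2, 10, 11, 16, 20, 43]
We need the leftmost position where 34 can be inserted, i.e. the first index whose element is >= 34 (or the end of the list if none is).
Binary search with low=0, high=6 (0-based indices):
  low=0, high=6, mid=3: a[3]=16 < 34, so low = 4
  low=4, high=6, mid=5: a[5]=43 >= 34, so high = 5
  low=4, high=5, mid=4: a[4]=20 < 34, so low = 5
Now low = high = 5, so the insertion index is 5.
Final answer: 5


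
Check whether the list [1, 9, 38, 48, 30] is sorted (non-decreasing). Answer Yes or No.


Check consecutive pairs:
  1 <= 9? True
  9 <= 38? True
  38 <= 48? True
  48 <= 30? False
1 consecutive pair(s) are out of order, so the list is not sorted.
Final answer: No


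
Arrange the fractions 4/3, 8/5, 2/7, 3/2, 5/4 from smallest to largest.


Convert to decimal for comparison:
  4/3 = 1.3333
  8/5 = 1.6
  2/7 = 0.2857
  3/2 = 1.5
  5/4 = 1.25
Decimals in increasing order: 0.2857 < 1.25 < 1.3333 < 1.5 < 1.6
Writing each back as its fraction gives the sorted order.
Final answer: 2/7, 5/4, 4/3, 3/2, 8/5


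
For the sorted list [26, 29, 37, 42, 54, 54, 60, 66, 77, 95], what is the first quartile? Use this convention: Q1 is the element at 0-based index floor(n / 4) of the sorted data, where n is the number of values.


The list has n = 10 elements.
Q1 index = floor(10 / 4) = floor(2.5) = 2
Counting from index 0 in the sorted data, the element at index 2 is 37.
Final answer: 37


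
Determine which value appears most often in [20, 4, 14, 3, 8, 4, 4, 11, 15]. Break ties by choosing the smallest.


Count the frequency of each value:
  3 appears 1 time(s)
  4 appears 3 time(s)
  8 appears 1 time(s)
  11 appears 1 time(s)
  14 appears 1 time(s)
  15 appears 1 time(s)
  20 appears 1 time(s)
Maximum frequency is 3.
Only 4 reaches that frequency, so it is the mode.
Final answer: 4


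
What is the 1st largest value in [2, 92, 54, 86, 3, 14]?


Sort descending: [92, 86, 54, 14, 3, 2]
The 1st element (1-indexed) is at index 0.
Value = 92
Final answer: 92


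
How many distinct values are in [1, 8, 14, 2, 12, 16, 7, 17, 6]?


List all unique values:
Distinct values: [1, 2, 6, 7, 8, 12, 14, 16, 17]
Count = 9
Final answer: 9


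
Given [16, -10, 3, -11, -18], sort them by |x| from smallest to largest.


Compute absolute values:
  |16| = 16
  |-10| = 10
  |3| = 3
  |-11| = 11
  |-18| = 18
Absolute values in increasing order: 3 < 10 < 11 < 16 < 18
Listing the original numbers in that order gives the answer.
Final answer: [3, -10, -11, 16, -18]


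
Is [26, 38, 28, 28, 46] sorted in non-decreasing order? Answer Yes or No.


Check consecutive pairs:
  26 <= 38? True
  38 <= 28? False
  28 <= 28? True
  28 <= 46? True
1 consecutive pair(s) are out of order, so the list is not sorted.
Final answer: No


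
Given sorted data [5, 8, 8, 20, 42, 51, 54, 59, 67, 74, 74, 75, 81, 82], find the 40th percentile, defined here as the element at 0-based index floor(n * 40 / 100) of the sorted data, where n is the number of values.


The dataset has n = 14 elements.
Index = floor(14 * 40 / 100) = floor(560 / 100) = floor(5.6) = 5
Counting from index 0 in the sorted data, the element at index 5 is 51.
Final answer: 51


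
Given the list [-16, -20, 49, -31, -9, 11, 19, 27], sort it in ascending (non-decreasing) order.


Original list: [-16, -20, 49, -31, -9, 11, 19, 27]
Repeatedly take the smallest remaining element:
  Remaining [-16, -20, 49, -31, -9, 11, 19, 27] -> smallest is -31
  Remaining [-16, -20, 49, -9, 11, 19, 27] -> smallest is -20
  Remaining [-16, 49, -9, 11, 19, 27] -> smallest is -16
  Remaining [49, -9, 11, 19, 27] -> smallest is -9
  Remaining [49, 11, 19, 27] -> smallest is 11
  Remaining [49, 19, 27] -> smallest is 19
  Remaining [49, 27] -> smallest is 27
  Remaining [49] -> smallest is 49
Collecting the picks in order gives the sorted list.
Final answer: [-31, -20, -16, -9, 11, 19, 27, 49]


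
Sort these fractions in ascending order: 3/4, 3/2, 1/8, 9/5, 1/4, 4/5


Convert to decimal for comparison:
  3/4 = 0.75
  3/2 = 1.5
  1/8 = 0.125
  9/5 = 1.8
  1/4 = 0.25
  4/5 = 0.8
Decimals in increasing order: 0.125 < 0.25 < 0.75 < 0.8 < 1.5 < 1.8
Writing each back as its fraction gives the sorted order.
Final answer: 1/8, 1/4, 3/4, 4/5, 3/2, 9/5


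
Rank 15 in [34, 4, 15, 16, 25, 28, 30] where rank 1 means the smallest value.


Sort ascending: [4, 15, 16, 25, 28, 30, 34]
Find 15 in the sorted list.
15 is at position 2 (1-indexed).
Final answer: 2


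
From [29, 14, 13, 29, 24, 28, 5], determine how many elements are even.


Check each element:
  29 is odd
  14 is even
  13 is odd
  29 is odd
  24 is even
  28 is even
  5 is odd
Evens: [14, 24, 28]
Count of evens = 3
Final answer: 3


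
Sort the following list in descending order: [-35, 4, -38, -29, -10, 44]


Original list: [-35, 4, -38, -29, -10, 44]
Repeatedly take the largest remaining element:
  Remaining [-35, 4, -38, -29, -10, 44] -> largest is 44
  Remaining [-35, 4, -38, -29, -10] -> largest is 4
  Remaining [-35, -38, -29, -10] -> largest is -10
  Remaining [-35, -38, -29] -> largest is -29
  Remaining [-35, -38] -> largest is -35
  Remaining [-38] -> largest is -38
Collecting the picks in order gives the descending list.
Final answer: [44, 4, -10, -29, -35, -38]


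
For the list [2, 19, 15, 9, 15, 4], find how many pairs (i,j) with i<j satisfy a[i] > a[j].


For each element, count the later elements that are smaller than it:
  2 (index 0): smaller elements after it = [] -> 0
  19 (index 1): smaller elements after it = [15, 9, 15, 4] -> 4
  15 (index 2): smaller elements after it = [9, 4] -> 2
  9 (index 3): smaller elements after it = [4] -> 1
  15 (index 4): smaller elements after it = [4] -> 1
Total inversions = 0 + 4 + 2 + 1 + 1 = 8
Final answer: 8


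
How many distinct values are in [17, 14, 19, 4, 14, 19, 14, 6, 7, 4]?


List all unique values:
Distinct values: [4, 6, 7, 14, 17, 19]
Count = 6
Final answer: 6


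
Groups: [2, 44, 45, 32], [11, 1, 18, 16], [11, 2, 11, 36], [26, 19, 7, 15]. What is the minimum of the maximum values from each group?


Find max of each group:
  Group 1: [2, 44, 45, 32] -> max = 45
  Group 2: [11, 1, 18, 16] -> max = 18
  Group 3: [11, 2, 11, 36] -> max = 36
  Group 4: [26, 19, 7, 15] -> max = 26
Maxes: [45, 18, 36, 26]
Minimum of maxes = 18
Final answer: 18


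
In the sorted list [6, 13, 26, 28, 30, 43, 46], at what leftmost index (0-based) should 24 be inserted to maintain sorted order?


List is sorted: [6, 13, 26, 28, 30, 43, 46]
We need the leftmost position where 24 can be inserted, i.e. the first index whose element is >= 24 (or the end of the list if none is).
Binary search with low=0, high=7 (0-based indices):
  low=0, high=7, mid=3: a[3]=28 >= 24, so high = 3
  low=0, high=3, mid=1: a[1]=13 < 24, so low = 2
  low=2, high=3, mid=2: a[2]=26 >= 24, so high = 2
Now low = high = 2, so the insertion index is 2.
Final answer: 2


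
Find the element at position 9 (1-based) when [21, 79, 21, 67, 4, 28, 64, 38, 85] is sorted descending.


Sort descending: [85, 79, 67, 64, 38, 28, 21, 21, 4]
The 9th element (1-indexed) is at index 8.
Value = 4
Final answer: 4


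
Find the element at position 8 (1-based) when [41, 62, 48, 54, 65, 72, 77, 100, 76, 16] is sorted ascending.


Sort ascending: [16, 41, 48, 54, 62, 65, 72, 76, 77, 100]
The 8th element (1-indexed) is at index 7.
Value = 76
Final answer: 76


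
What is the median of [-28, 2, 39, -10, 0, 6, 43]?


First, sort the list: [-28, -10, 0, 2, 6, 39, 43]
The list has 7 elements (odd count).
The middle index is 3 (0-based), and the element there is 2.
Final answer: 2


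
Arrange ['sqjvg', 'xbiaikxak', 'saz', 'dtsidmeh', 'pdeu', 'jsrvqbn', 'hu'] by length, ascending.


Compute lengths:
  'sqjvg' has length 5
  'xbiaikxak' has length 9
  'saz' has length 3
  'dtsidmeh' has length 8
  'pdeu' has length 4
  'jsrvqbn' has length 7
  'hu' has length 2
Lengths in increasing order: 2 < 3 < 4 < 5 < 7 < 8 < 9
Listing the words in that order gives the answer.
Final answer: ['hu', 'saz', 'pdeu', 'sqjvg', 'jsrvqbn', 'dtsidmeh', 'xbiaikxak']


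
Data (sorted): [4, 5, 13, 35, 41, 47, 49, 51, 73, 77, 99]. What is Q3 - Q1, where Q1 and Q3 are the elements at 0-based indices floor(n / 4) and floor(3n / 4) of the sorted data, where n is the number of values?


The data has n = 11 elements.
Q1 index = floor(11 / 4) = floor(2.75) = 2; Q3 index = floor(3 * 11 / 4) = floor(8.25) = 8
Q1 = element at index 2 = 13
Q3 = element at index 8 = 73
IQR = 73 - 13 = 60
Final answer: 60


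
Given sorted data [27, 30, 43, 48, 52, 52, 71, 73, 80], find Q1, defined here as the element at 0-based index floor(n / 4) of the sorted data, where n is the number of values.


The list has n = 9 elements.
Q1 index = floor(9 / 4) = floor(2.25) = 2
Counting from index 0 in the sorted data, the element at index 2 is 43.
Final answer: 43


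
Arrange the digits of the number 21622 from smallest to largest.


The number 21622 has digits: 2, 1, 6, 2, 2
Sorted: 1, 2, 2, 2, 6
Joining the sorted digits gives the result.
Final answer: 12226


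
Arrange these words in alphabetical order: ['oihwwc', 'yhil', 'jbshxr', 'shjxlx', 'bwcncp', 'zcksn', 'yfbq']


Compare strings character by character (the first differing letter decides):
  'bwcncp' < 'jbshxr' since 'b' < 'j' at position 1
  'jbshxr' < 'oihwwc' since 'j' < 'o' at position 1
  'oihwwc' < 'shjxlx' since 'o' < 's' at position 1
  'shjxlx' < 'yfbq' since 's' < 'y' at position 1
  'yfbq' < 'yhil' since 'f' < 'h' at position 2
  'yhil' < 'zcksn' since 'y' < 'z' at position 1
Chaining these comparisons gives the alphabetical order.
Final answer: ['bwcncp', 'jbshxr', 'oihwwc', 'shjxlx', 'yfbq', 'yhil', 'zcksn']
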